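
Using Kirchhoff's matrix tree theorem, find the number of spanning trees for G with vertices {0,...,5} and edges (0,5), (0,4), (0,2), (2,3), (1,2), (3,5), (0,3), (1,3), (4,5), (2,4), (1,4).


By Kirchhoff's matrix tree theorem, the number of spanning trees equals
the determinant of any cofactor of the Laplacian matrix L.
G has 6 vertices and 11 edges.
Computing the (5 x 5) cofactor determinant gives 224.

224


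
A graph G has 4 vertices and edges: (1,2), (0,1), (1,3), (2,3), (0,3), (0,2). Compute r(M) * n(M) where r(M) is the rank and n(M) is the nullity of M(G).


r(M) = |V| - c = 4 - 1 = 3.
nullity = |E| - r(M) = 6 - 3 = 3.
Product = 3 * 3 = 9.

9


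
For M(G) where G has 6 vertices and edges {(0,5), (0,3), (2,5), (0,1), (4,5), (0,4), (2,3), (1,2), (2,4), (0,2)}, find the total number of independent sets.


An independent set in a graphic matroid is an acyclic edge subset.
G has 6 vertices and 10 edges.
Enumerate all 2^10 = 1024 subsets, checking for acyclicity.
Total independent sets = 426.

426


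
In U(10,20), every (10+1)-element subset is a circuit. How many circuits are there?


In U(10,20), circuits are the (11)-element subsets.
Any set of 11 elements is dependent, and removing any one element gives
an independent set of size 10, so it is a minimal dependent set.
Number of circuits = (20 choose 11) = 167960.

167960


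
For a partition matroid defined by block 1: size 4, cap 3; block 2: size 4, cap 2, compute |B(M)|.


A basis picks exactly ci elements from block i.
Number of bases = product of C(|Si|, ci).
= C(4,3) * C(4,2)
= 4 * 6
= 24.

24


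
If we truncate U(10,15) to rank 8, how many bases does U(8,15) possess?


Truncating U(10,15) to rank 8 gives U(8,15).
Bases of U(8,15) are all 8-element subsets of 15 elements.
Number of bases = C(15,8) = 15! / (8! * 7!) = 6435.

6435


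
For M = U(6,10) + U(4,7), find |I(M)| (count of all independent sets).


For a direct sum, |I(M1+M2)| = |I(M1)| * |I(M2)|.
|I(U(6,10))| = sum C(10,k) for k=0..6 = 848.
|I(U(4,7))| = sum C(7,k) for k=0..4 = 99.
Total = 848 * 99 = 83952.

83952


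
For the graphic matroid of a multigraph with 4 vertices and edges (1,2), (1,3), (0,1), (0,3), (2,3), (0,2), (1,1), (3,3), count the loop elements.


In a graphic matroid, a loop is a self-loop edge (u,u) with rank 0.
Examining all 8 edges for self-loops...
Self-loops found: (1,1), (3,3)
Number of loops = 2.

2


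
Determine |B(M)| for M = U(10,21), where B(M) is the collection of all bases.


Bases of U(10,21) are all 10-element subsets of the 21-element ground set.
Number of bases = C(21,10).
(21 choose 10) = 352716.

352716


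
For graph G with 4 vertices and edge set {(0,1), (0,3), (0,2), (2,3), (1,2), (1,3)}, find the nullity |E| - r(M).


Cycle rank (nullity) = |E| - r(M) = |E| - (|V| - c).
|E| = 6, |V| = 4, c = 1.
Nullity = 6 - (4 - 1) = 6 - 3 = 3.

3


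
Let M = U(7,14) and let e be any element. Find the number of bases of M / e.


Contracting e from U(7,14) gives U(6,13).
Bases of U(6,13) = (13 choose 6) = 1716.

1716


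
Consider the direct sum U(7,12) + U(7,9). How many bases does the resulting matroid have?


Bases of a direct sum M1 + M2: |B| = |B(M1)| * |B(M2)|.
|B(U(7,12))| = C(12,7) = 792.
|B(U(7,9))| = C(9,7) = 36.
Total bases = 792 * 36 = 28512.

28512


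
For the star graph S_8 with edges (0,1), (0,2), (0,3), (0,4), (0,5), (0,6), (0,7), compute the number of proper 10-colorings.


P(tree, k) = k * (k-1)^(7) for any tree on 8 vertices.
P(10) = 10 * 9^7 = 10 * 4782969 = 47829690.

47829690


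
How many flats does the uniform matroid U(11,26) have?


Flats of U(11,26): every subset of size < 11 is a flat, plus E itself.
Count = C(26,0) + C(26,1) + C(26,2) + C(26,3) + C(26,4) + C(26,5) + C(26,6) + C(26,7) + C(26,8) + C(26,9) + C(26,10) + 1
     = 1 + 26 + 325 + 2600 + 14950 + 65780 + 230230 + 657800 + 1562275 + 3124550 + 5311735 + 1
     = 10970273.

10970273


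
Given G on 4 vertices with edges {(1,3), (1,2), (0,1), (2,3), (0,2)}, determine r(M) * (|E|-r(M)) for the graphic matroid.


r(M) = |V| - c = 4 - 1 = 3.
nullity = |E| - r(M) = 5 - 3 = 2.
Product = 3 * 2 = 6.

6


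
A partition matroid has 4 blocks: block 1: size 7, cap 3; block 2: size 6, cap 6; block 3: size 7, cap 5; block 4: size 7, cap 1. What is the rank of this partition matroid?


Rank of a partition matroid = sum of min(|Si|, ci) for each block.
= min(7,3) + min(6,6) + min(7,5) + min(7,1)
= 3 + 6 + 5 + 1
= 15.

15


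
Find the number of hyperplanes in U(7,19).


Hyperplanes of U(7,19) are flats of rank 6.
In a uniform matroid, these are exactly the (6)-element subsets.
Count = (19 choose 6) = 27132.

27132


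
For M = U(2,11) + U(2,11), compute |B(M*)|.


(M1+M2)* = M1* + M2*.
M1* = U(9,11), bases: C(11,9) = 55.
M2* = U(9,11), bases: C(11,9) = 55.
|B(M*)| = 55 * 55 = 3025.

3025


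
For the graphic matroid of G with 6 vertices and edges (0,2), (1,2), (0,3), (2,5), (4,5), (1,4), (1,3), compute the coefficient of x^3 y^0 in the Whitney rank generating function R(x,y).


R(x,y) = sum over A in 2^E of x^(r(E)-r(A)) * y^(|A|-r(A)).
G has 6 vertices, 7 edges. r(E) = 5.
Enumerate all 2^7 = 128 subsets.
Count subsets with r(E)-r(A)=3 and |A|-r(A)=0: 21.

21


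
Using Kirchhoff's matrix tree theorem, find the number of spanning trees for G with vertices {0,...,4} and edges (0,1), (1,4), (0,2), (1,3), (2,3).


By Kirchhoff's matrix tree theorem, the number of spanning trees equals
the determinant of any cofactor of the Laplacian matrix L.
G has 5 vertices and 5 edges.
Computing the (4 x 4) cofactor determinant gives 4.

4


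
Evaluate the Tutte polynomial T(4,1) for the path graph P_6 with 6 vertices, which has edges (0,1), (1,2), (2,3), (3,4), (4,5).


A path on 6 vertices is a tree with 5 edges.
T(x,y) = x^(5) for any tree.
T(4,1) = 4^5 = 1024.

1024


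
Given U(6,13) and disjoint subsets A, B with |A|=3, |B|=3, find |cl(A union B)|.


|A union B| = 3 + 3 = 6 (disjoint).
In U(6,13), cl(S) = S if |S| < 6, else cl(S) = E.
Since 6 >= 6, cl(A union B) = E.
|cl(A union B)| = 13.

13


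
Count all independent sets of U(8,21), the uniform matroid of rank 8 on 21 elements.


Independent sets of U(8,21) are all subsets of size <= 8.
Count = C(21,0) + C(21,1) + C(21,2) + C(21,3) + C(21,4) + C(21,5) + C(21,6) + C(21,7) + C(21,8)
     = 1 + 21 + 210 + 1330 + 5985 + 20349 + 54264 + 116280 + 203490
     = 401930.

401930


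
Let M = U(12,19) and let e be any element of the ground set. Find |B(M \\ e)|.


Deleting e from U(12,19) gives U(12,18) since n > r.
Bases of U(12,18) = C(18,12) = 18! / (12! * 6!) = 18564.

18564


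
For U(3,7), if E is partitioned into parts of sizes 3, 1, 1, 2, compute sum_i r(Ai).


r(Ai) = min(|Ai|, 3) for each part.
Sum = min(3,3) + min(1,3) + min(1,3) + min(2,3)
    = 3 + 1 + 1 + 2
    = 7.

7


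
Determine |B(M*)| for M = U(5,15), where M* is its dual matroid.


The dual of U(r,n) is U(n-r, n) = U(10,15).
Bases of U(10,15) are all (10)-element subsets.
|B(M*)| = C(15,10) = 3003.

3003


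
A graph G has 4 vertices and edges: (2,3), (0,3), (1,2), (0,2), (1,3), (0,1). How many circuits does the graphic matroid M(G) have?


A circuit in a graphic matroid = edge set of a simple cycle.
G has 4 vertices and 6 edges.
Enumerating all minimal edge subsets forming cycles...
Total circuits found: 7.

7


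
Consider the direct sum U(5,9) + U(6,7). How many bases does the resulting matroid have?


Bases of a direct sum M1 + M2: |B| = |B(M1)| * |B(M2)|.
|B(U(5,9))| = C(9,5) = 126.
|B(U(6,7))| = C(7,6) = 7.
Total bases = 126 * 7 = 882.

882


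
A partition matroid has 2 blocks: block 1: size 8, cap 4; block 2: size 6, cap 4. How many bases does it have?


A basis picks exactly ci elements from block i.
Number of bases = product of C(|Si|, ci).
= C(8,4) * C(6,4)
= 70 * 15
= 1050.

1050


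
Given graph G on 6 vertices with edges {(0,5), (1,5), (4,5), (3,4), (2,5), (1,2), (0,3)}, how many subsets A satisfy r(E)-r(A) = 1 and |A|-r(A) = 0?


R(x,y) = sum over A in 2^E of x^(r(E)-r(A)) * y^(|A|-r(A)).
G has 6 vertices, 7 edges. r(E) = 5.
Enumerate all 2^7 = 128 subsets.
Count subsets with r(E)-r(A)=1 and |A|-r(A)=0: 30.

30


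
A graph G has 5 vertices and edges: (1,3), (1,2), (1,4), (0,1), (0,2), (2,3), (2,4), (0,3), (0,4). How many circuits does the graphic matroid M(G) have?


A circuit in a graphic matroid = edge set of a simple cycle.
G has 5 vertices and 9 edges.
Enumerating all minimal edge subsets forming cycles...
Total circuits found: 22.

22


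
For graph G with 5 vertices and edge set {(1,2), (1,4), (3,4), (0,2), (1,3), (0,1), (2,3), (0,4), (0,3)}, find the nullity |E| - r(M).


Cycle rank (nullity) = |E| - r(M) = |E| - (|V| - c).
|E| = 9, |V| = 5, c = 1.
Nullity = 9 - (5 - 1) = 9 - 4 = 5.

5


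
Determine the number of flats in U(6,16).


Flats of U(6,16): every subset of size < 6 is a flat, plus E itself.
Count = C(16,0) + C(16,1) + C(16,2) + C(16,3) + C(16,4) + C(16,5) + 1
     = 1 + 16 + 120 + 560 + 1820 + 4368 + 1
     = 6886.

6886


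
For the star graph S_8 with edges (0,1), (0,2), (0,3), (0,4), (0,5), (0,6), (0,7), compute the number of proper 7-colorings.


P(tree, k) = k * (k-1)^(7) for any tree on 8 vertices.
P(7) = 7 * 6^7 = 7 * 279936 = 1959552.

1959552


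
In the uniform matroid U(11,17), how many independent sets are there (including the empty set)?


Independent sets of U(11,17) are all subsets of size <= 11.
Count = (17 choose 0) + (17 choose 1) + (17 choose 2) + (17 choose 3) + (17 choose 4) + (17 choose 5) + (17 choose 6) + (17 choose 7) + (17 choose 8) + (17 choose 9) + (17 choose 10) + (17 choose 11)
     = 1 + 17 + 136 + 680 + 2380 + 6188 + 12376 + 19448 + 24310 + 24310 + 19448 + 12376
     = 121670.

121670


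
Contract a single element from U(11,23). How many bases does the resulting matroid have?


Contracting e from U(11,23) gives U(10,22).
Bases of U(10,22) = C(22,10) = 22! / (10! * 12!) = 646646.

646646


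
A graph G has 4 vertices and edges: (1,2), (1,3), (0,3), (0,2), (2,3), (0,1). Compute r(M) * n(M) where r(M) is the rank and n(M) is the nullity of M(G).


r(M) = |V| - c = 4 - 1 = 3.
nullity = |E| - r(M) = 6 - 3 = 3.
Product = 3 * 3 = 9.

9


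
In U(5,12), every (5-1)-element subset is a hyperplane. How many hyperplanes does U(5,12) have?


Hyperplanes of U(5,12) are flats of rank 4.
In a uniform matroid, these are exactly the (4)-element subsets.
Count = C(12,4) = (12 * 11 * 10 * 9) / (1 * 2 * 3 * 4) = 495.

495


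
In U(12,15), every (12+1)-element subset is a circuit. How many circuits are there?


In U(12,15), circuits are the (13)-element subsets.
Any set of 13 elements is dependent, and removing any one element gives
an independent set of size 12, so it is a minimal dependent set.
Number of circuits = C(15,13) = 105.

105


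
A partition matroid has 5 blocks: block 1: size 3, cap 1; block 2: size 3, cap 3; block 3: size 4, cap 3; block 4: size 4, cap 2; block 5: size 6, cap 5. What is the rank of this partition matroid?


Rank of a partition matroid = sum of min(|Si|, ci) for each block.
= min(3,1) + min(3,3) + min(4,3) + min(4,2) + min(6,5)
= 1 + 3 + 3 + 2 + 5
= 14.

14


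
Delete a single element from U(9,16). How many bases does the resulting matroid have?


Deleting e from U(9,16) gives U(9,15) since n > r.
Bases of U(9,15) = C(15,9) = 5005.

5005


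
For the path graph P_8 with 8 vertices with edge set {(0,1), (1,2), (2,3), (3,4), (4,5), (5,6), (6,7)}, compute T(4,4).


A path on 8 vertices is a tree with 7 edges.
T(x,y) = x^(7) for any tree.
T(4,4) = 4^7 = 16384.

16384


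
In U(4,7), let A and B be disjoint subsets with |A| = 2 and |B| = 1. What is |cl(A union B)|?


|A union B| = 2 + 1 = 3 (disjoint).
In U(4,7), cl(S) = S if |S| < 4, else cl(S) = E.
Since 3 < 4, cl(A union B) = A union B.
|cl(A union B)| = 3.

3


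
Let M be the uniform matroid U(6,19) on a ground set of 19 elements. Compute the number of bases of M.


Bases of U(6,19) are all 6-element subsets of the 19-element ground set.
Number of bases = C(19,6).
C(19,6) = 19! / (6! * 13!) = 27132.

27132


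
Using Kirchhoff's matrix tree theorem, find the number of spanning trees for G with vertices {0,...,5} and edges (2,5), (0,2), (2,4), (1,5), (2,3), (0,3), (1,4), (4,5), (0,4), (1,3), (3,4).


By Kirchhoff's matrix tree theorem, the number of spanning trees equals
the determinant of any cofactor of the Laplacian matrix L.
G has 6 vertices and 11 edges.
Computing the (5 x 5) cofactor determinant gives 209.

209


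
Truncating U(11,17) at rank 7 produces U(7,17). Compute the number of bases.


Truncating U(11,17) to rank 7 gives U(7,17).
Bases of U(7,17) are all 7-element subsets of 17 elements.
Number of bases = (17 choose 7) = 19448.

19448


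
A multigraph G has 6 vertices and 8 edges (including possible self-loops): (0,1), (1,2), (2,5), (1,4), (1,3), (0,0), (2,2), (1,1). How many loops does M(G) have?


In a graphic matroid, a loop is a self-loop edge (u,u) with rank 0.
Examining all 8 edges for self-loops...
Self-loops found: (0,0), (2,2), (1,1)
Number of loops = 3.

3


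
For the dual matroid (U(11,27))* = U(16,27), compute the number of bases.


The dual of U(r,n) is U(n-r, n) = U(16,27).
Bases of U(16,27) are all (16)-element subsets.
|B(M*)| = (27 choose 16) = 13037895.

13037895


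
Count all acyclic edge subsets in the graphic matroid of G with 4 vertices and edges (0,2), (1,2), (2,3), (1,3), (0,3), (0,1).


An independent set in a graphic matroid is an acyclic edge subset.
G has 4 vertices and 6 edges.
Enumerate all 2^6 = 64 subsets, checking for acyclicity.
Total independent sets = 38.

38


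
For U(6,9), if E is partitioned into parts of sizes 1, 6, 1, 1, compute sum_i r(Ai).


r(Ai) = min(|Ai|, 6) for each part.
Sum = min(1,6) + min(6,6) + min(1,6) + min(1,6)
    = 1 + 6 + 1 + 1
    = 9.

9


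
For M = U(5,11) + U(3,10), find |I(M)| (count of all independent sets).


For a direct sum, |I(M1+M2)| = |I(M1)| * |I(M2)|.
|I(U(5,11))| = sum C(11,k) for k=0..5 = 1024.
|I(U(3,10))| = sum C(10,k) for k=0..3 = 176.
Total = 1024 * 176 = 180224.

180224


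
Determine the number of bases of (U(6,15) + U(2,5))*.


(M1+M2)* = M1* + M2*.
M1* = U(9,15), bases: C(15,9) = 5005.
M2* = U(3,5), bases: C(5,3) = 10.
|B(M*)| = 5005 * 10 = 50050.

50050


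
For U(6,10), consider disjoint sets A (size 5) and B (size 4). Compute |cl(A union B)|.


|A union B| = 5 + 4 = 9 (disjoint).
In U(6,10), cl(S) = S if |S| < 6, else cl(S) = E.
Since 9 >= 6, cl(A union B) = E.
|cl(A union B)| = 10.

10


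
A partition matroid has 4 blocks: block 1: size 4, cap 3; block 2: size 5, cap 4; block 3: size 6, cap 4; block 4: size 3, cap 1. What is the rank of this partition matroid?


Rank of a partition matroid = sum of min(|Si|, ci) for each block.
= min(4,3) + min(5,4) + min(6,4) + min(3,1)
= 3 + 4 + 4 + 1
= 12.

12


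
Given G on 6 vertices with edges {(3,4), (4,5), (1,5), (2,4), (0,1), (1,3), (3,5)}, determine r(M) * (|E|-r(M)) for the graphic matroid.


r(M) = |V| - c = 6 - 1 = 5.
nullity = |E| - r(M) = 7 - 5 = 2.
Product = 5 * 2 = 10.

10


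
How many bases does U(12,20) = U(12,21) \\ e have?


Deleting e from U(12,21) gives U(12,20) since n > r.
Bases of U(12,20) = C(20,12) = 125970.

125970


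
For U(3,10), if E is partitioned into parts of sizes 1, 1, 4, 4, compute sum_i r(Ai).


r(Ai) = min(|Ai|, 3) for each part.
Sum = min(1,3) + min(1,3) + min(4,3) + min(4,3)
    = 1 + 1 + 3 + 3
    = 8.

8


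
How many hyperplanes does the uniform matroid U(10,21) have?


Hyperplanes of U(10,21) are flats of rank 9.
In a uniform matroid, these are exactly the (9)-element subsets.
Count = C(21,9) = 21! / (9! * 12!) = 293930.

293930


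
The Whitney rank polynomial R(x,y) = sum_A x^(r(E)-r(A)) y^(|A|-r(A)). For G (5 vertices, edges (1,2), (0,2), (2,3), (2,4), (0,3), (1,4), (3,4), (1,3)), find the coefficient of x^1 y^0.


R(x,y) = sum over A in 2^E of x^(r(E)-r(A)) * y^(|A|-r(A)).
G has 5 vertices, 8 edges. r(E) = 4.
Enumerate all 2^8 = 256 subsets.
Count subsets with r(E)-r(A)=1 and |A|-r(A)=0: 51.

51


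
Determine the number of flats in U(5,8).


Flats of U(5,8): every subset of size < 5 is a flat, plus E itself.
Count = C(8,0) + C(8,1) + C(8,2) + C(8,3) + C(8,4) + 1
     = 1 + 8 + 28 + 56 + 70 + 1
     = 164.

164


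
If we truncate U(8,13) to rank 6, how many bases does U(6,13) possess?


Truncating U(8,13) to rank 6 gives U(6,13).
Bases of U(6,13) are all 6-element subsets of 13 elements.
Number of bases = C(13,6) = 13! / (6! * 7!) = 1716.

1716


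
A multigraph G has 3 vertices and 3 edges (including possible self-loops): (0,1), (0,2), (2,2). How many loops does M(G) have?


In a graphic matroid, a loop is a self-loop edge (u,u) with rank 0.
Examining all 3 edges for self-loops...
Self-loops found: (2,2)
Number of loops = 1.

1


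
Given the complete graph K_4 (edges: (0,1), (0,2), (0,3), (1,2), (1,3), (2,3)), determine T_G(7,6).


T(K_4; x,y) = x^3 + 3x^2 + 4xy + 2x + y^3 + 3y^2 + 2y.
Substituting x=7, y=6:
= 343 + 147 + 168 + 14 + 216 + 108 + 12
= 1008.

1008


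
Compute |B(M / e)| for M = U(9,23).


Contracting e from U(9,23) gives U(8,22).
Bases of U(8,22) = C(22,8) = 22! / (8! * 14!) = 319770.

319770


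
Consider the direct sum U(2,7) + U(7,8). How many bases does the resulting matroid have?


Bases of a direct sum M1 + M2: |B| = |B(M1)| * |B(M2)|.
|B(U(2,7))| = C(7,2) = 21.
|B(U(7,8))| = C(8,7) = 8.
Total bases = 21 * 8 = 168.

168


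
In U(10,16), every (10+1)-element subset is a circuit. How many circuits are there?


In U(10,16), circuits are the (11)-element subsets.
Any set of 11 elements is dependent, and removing any one element gives
an independent set of size 10, so it is a minimal dependent set.
Number of circuits = (16 choose 11) = 4368.

4368


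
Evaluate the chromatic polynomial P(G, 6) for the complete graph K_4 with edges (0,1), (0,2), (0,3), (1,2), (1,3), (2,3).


P(K_4, k) = k(k-1)(k-2)...(k-3).
P(6) = (6) * (5) * (4) * (3) = 360.

360


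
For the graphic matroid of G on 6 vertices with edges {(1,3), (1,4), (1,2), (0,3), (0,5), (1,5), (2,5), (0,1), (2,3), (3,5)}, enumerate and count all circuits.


A circuit in a graphic matroid = edge set of a simple cycle.
G has 6 vertices and 10 edges.
Enumerating all minimal edge subsets forming cycles...
Total circuits found: 22.

22


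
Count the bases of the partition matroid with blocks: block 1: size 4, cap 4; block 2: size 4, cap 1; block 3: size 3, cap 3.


A basis picks exactly ci elements from block i.
Number of bases = product of C(|Si|, ci).
= C(4,4) * C(4,1) * C(3,3)
= 1 * 4 * 1
= 4.

4


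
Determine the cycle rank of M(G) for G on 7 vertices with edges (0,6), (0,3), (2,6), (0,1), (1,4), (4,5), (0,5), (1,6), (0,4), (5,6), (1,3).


Cycle rank (nullity) = |E| - r(M) = |E| - (|V| - c).
|E| = 11, |V| = 7, c = 1.
Nullity = 11 - (7 - 1) = 11 - 6 = 5.

5


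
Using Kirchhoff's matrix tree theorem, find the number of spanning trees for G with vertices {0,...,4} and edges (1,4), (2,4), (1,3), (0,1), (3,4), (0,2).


By Kirchhoff's matrix tree theorem, the number of spanning trees equals
the determinant of any cofactor of the Laplacian matrix L.
G has 5 vertices and 6 edges.
Computing the (4 x 4) cofactor determinant gives 11.

11


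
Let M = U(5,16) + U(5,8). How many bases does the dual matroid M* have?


(M1+M2)* = M1* + M2*.
M1* = U(11,16), bases: C(16,11) = 4368.
M2* = U(3,8), bases: C(8,3) = 56.
|B(M*)| = 4368 * 56 = 244608.

244608


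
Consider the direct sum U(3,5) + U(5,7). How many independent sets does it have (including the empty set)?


For a direct sum, |I(M1+M2)| = |I(M1)| * |I(M2)|.
|I(U(3,5))| = sum C(5,k) for k=0..3 = 26.
|I(U(5,7))| = sum C(7,k) for k=0..5 = 120.
Total = 26 * 120 = 3120.

3120


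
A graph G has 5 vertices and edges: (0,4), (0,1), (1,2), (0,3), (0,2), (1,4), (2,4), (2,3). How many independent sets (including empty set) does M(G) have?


An independent set in a graphic matroid is an acyclic edge subset.
G has 5 vertices and 8 edges.
Enumerate all 2^8 = 256 subsets, checking for acyclicity.
Total independent sets = 128.

128


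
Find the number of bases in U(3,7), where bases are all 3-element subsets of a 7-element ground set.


Bases of U(3,7) are all 3-element subsets of the 7-element ground set.
Number of bases = C(7,3).
C(7,3) = (7 * 6 * 5) / (1 * 2 * 3) = 35.

35


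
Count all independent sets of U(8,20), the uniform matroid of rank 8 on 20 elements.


Independent sets of U(8,20) are all subsets of size <= 8.
Count = C(20,0) + C(20,1) + C(20,2) + C(20,3) + C(20,4) + C(20,5) + C(20,6) + C(20,7) + C(20,8)
     = 1 + 20 + 190 + 1140 + 4845 + 15504 + 38760 + 77520 + 125970
     = 263950.

263950


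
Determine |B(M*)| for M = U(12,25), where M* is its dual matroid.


The dual of U(r,n) is U(n-r, n) = U(13,25).
Bases of U(13,25) are all (13)-element subsets.
|B(M*)| = C(25,13) = 25! / (13! * 12!) = 5200300.

5200300


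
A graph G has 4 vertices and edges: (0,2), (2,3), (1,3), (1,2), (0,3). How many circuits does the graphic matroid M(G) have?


A circuit in a graphic matroid = edge set of a simple cycle.
G has 4 vertices and 5 edges.
Enumerating all minimal edge subsets forming cycles...
Total circuits found: 3.

3


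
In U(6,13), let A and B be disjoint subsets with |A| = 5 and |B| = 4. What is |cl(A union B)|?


|A union B| = 5 + 4 = 9 (disjoint).
In U(6,13), cl(S) = S if |S| < 6, else cl(S) = E.
Since 9 >= 6, cl(A union B) = E.
|cl(A union B)| = 13.

13


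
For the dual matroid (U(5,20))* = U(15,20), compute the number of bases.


The dual of U(r,n) is U(n-r, n) = U(15,20).
Bases of U(15,20) are all (15)-element subsets.
|B(M*)| = C(20,15) = 20! / (15! * 5!) = 15504.

15504


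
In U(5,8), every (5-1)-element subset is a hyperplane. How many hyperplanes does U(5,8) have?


Hyperplanes of U(5,8) are flats of rank 4.
In a uniform matroid, these are exactly the (4)-element subsets.
Count = C(8,4) = (8 * 7 * 6 * 5) / (1 * 2 * 3 * 4) = 70.

70


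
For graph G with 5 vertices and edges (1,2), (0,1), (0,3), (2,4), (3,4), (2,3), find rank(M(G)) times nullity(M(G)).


r(M) = |V| - c = 5 - 1 = 4.
nullity = |E| - r(M) = 6 - 4 = 2.
Product = 4 * 2 = 8.

8


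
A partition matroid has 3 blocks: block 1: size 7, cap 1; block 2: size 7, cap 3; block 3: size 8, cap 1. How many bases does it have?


A basis picks exactly ci elements from block i.
Number of bases = product of C(|Si|, ci).
= C(7,1) * C(7,3) * C(8,1)
= 7 * 35 * 8
= 1960.

1960


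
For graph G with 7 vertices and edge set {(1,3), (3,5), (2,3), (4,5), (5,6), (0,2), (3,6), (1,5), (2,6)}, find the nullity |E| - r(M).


Cycle rank (nullity) = |E| - r(M) = |E| - (|V| - c).
|E| = 9, |V| = 7, c = 1.
Nullity = 9 - (7 - 1) = 9 - 6 = 3.

3


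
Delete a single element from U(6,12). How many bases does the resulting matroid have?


Deleting e from U(6,12) gives U(6,11) since n > r.
Bases of U(6,11) = C(11,6) = 462.

462


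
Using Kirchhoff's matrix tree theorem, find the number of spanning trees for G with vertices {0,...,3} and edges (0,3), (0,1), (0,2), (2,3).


By Kirchhoff's matrix tree theorem, the number of spanning trees equals
the determinant of any cofactor of the Laplacian matrix L.
G has 4 vertices and 4 edges.
Computing the (3 x 3) cofactor determinant gives 3.

3


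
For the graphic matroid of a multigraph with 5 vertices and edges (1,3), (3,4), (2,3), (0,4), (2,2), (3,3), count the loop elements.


In a graphic matroid, a loop is a self-loop edge (u,u) with rank 0.
Examining all 6 edges for self-loops...
Self-loops found: (2,2), (3,3)
Number of loops = 2.

2


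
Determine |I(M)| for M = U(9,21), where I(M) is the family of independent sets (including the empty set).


Independent sets of U(9,21) are all subsets of size <= 9.
Count = (21 choose 0) + (21 choose 1) + (21 choose 2) + (21 choose 3) + (21 choose 4) + (21 choose 5) + (21 choose 6) + (21 choose 7) + (21 choose 8) + (21 choose 9)
     = 1 + 21 + 210 + 1330 + 5985 + 20349 + 54264 + 116280 + 203490 + 293930
     = 695860.

695860


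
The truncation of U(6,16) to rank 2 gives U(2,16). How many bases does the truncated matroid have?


Truncating U(6,16) to rank 2 gives U(2,16).
Bases of U(2,16) are all 2-element subsets of 16 elements.
Number of bases = C(16,2) = (16 * 15) / (1 * 2) = 120.

120


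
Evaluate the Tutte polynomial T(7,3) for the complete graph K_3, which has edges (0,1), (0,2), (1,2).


T(K_3; x,y) = x^2 + x + y.
T(7,3) = 49 + 7 + 3 = 59.

59


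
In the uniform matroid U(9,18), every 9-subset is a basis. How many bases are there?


Bases of U(9,18) are all 9-element subsets of the 18-element ground set.
Number of bases = C(18,9).
C(18,9) = 18! / (9! * 9!) = 48620.

48620


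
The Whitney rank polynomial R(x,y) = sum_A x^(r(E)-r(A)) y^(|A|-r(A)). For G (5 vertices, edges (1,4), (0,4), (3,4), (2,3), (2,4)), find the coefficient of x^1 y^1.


R(x,y) = sum over A in 2^E of x^(r(E)-r(A)) * y^(|A|-r(A)).
G has 5 vertices, 5 edges. r(E) = 4.
Enumerate all 2^5 = 32 subsets.
Count subsets with r(E)-r(A)=1 and |A|-r(A)=1: 2.

2


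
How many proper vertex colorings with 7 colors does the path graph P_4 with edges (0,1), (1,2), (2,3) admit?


P(P_4, k) = k * (k-1)^(3).
P(7) = 7 * 6^3 = 7 * 216 = 1512.

1512


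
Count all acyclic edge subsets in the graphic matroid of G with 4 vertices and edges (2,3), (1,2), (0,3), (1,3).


An independent set in a graphic matroid is an acyclic edge subset.
G has 4 vertices and 4 edges.
Enumerate all 2^4 = 16 subsets, checking for acyclicity.
Total independent sets = 14.

14


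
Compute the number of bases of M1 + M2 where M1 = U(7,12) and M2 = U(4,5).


Bases of a direct sum M1 + M2: |B| = |B(M1)| * |B(M2)|.
|B(U(7,12))| = C(12,7) = 792.
|B(U(4,5))| = C(5,4) = 5.
Total bases = 792 * 5 = 3960.

3960


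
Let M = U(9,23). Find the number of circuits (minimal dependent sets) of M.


In U(9,23), circuits are the (10)-element subsets.
Any set of 10 elements is dependent, and removing any one element gives
an independent set of size 9, so it is a minimal dependent set.
Number of circuits = C(23,10) = 1144066.

1144066


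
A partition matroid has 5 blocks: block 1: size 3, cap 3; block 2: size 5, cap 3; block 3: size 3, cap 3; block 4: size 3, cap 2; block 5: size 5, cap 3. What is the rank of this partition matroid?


Rank of a partition matroid = sum of min(|Si|, ci) for each block.
= min(3,3) + min(5,3) + min(3,3) + min(3,2) + min(5,3)
= 3 + 3 + 3 + 2 + 3
= 14.

14


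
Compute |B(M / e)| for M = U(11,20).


Contracting e from U(11,20) gives U(10,19).
Bases of U(10,19) = (19 choose 10) = 92378.

92378


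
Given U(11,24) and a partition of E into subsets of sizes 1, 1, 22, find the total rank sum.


r(Ai) = min(|Ai|, 11) for each part.
Sum = min(1,11) + min(1,11) + min(22,11)
    = 1 + 1 + 11
    = 13.

13


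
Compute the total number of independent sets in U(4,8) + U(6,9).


For a direct sum, |I(M1+M2)| = |I(M1)| * |I(M2)|.
|I(U(4,8))| = sum C(8,k) for k=0..4 = 163.
|I(U(6,9))| = sum C(9,k) for k=0..6 = 466.
Total = 163 * 466 = 75958.

75958


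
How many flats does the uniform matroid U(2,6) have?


Flats of U(2,6): every subset of size < 2 is a flat, plus E itself.
Count = C(6,0) + C(6,1) + 1
     = 1 + 6 + 1
     = 8.

8


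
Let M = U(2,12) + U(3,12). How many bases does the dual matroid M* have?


(M1+M2)* = M1* + M2*.
M1* = U(10,12), bases: C(12,10) = 66.
M2* = U(9,12), bases: C(12,9) = 220.
|B(M*)| = 66 * 220 = 14520.

14520


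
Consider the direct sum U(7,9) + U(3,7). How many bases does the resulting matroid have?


Bases of a direct sum M1 + M2: |B| = |B(M1)| * |B(M2)|.
|B(U(7,9))| = C(9,7) = 36.
|B(U(3,7))| = C(7,3) = 35.
Total bases = 36 * 35 = 1260.

1260


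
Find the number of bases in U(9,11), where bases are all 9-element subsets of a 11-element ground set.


Bases of U(9,11) are all 9-element subsets of the 11-element ground set.
Number of bases = C(11,9).
(11 choose 9) = 55.

55


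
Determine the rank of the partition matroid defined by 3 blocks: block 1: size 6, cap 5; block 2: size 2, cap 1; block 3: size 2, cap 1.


Rank of a partition matroid = sum of min(|Si|, ci) for each block.
= min(6,5) + min(2,1) + min(2,1)
= 5 + 1 + 1
= 7.

7


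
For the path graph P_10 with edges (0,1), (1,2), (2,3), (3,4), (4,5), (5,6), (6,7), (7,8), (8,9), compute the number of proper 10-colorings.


P(P_10, k) = k * (k-1)^(9).
P(10) = 10 * 9^9 = 10 * 387420489 = 3874204890.

3874204890


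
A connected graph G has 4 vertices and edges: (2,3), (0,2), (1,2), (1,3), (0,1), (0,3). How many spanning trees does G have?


By Kirchhoff's matrix tree theorem, the number of spanning trees equals
the determinant of any cofactor of the Laplacian matrix L.
G has 4 vertices and 6 edges.
Computing the (3 x 3) cofactor determinant gives 16.

16


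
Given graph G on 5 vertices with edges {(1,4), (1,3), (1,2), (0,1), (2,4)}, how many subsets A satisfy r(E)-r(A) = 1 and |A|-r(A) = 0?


R(x,y) = sum over A in 2^E of x^(r(E)-r(A)) * y^(|A|-r(A)).
G has 5 vertices, 5 edges. r(E) = 4.
Enumerate all 2^5 = 32 subsets.
Count subsets with r(E)-r(A)=1 and |A|-r(A)=0: 9.

9


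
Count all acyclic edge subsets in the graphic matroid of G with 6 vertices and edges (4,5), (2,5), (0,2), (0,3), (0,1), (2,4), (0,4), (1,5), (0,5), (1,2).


An independent set in a graphic matroid is an acyclic edge subset.
G has 6 vertices and 10 edges.
Enumerate all 2^10 = 1024 subsets, checking for acyclicity.
Total independent sets = 396.

396


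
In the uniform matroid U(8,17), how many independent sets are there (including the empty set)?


Independent sets of U(8,17) are all subsets of size <= 8.
Count = (17 choose 0) + (17 choose 1) + (17 choose 2) + (17 choose 3) + (17 choose 4) + (17 choose 5) + (17 choose 6) + (17 choose 7) + (17 choose 8)
     = 1 + 17 + 136 + 680 + 2380 + 6188 + 12376 + 19448 + 24310
     = 65536.

65536


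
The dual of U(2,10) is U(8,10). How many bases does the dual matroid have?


The dual of U(r,n) is U(n-r, n) = U(8,10).
Bases of U(8,10) are all (8)-element subsets.
|B(M*)| = C(10,8) = 45.

45


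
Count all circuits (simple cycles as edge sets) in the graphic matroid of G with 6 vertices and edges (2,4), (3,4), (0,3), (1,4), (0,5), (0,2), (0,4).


A circuit in a graphic matroid = edge set of a simple cycle.
G has 6 vertices and 7 edges.
Enumerating all minimal edge subsets forming cycles...
Total circuits found: 3.

3


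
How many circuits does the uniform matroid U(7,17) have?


In U(7,17), circuits are the (8)-element subsets.
Any set of 8 elements is dependent, and removing any one element gives
an independent set of size 7, so it is a minimal dependent set.
Number of circuits = C(17,8) = 24310.

24310


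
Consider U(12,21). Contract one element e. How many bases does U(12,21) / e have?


Contracting e from U(12,21) gives U(11,20).
Bases of U(11,20) = (20 choose 11) = 167960.

167960


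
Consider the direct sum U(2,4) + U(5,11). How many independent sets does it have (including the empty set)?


For a direct sum, |I(M1+M2)| = |I(M1)| * |I(M2)|.
|I(U(2,4))| = sum C(4,k) for k=0..2 = 11.
|I(U(5,11))| = sum C(11,k) for k=0..5 = 1024.
Total = 11 * 1024 = 11264.

11264


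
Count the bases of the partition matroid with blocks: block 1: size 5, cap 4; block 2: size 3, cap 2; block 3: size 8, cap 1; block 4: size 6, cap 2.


A basis picks exactly ci elements from block i.
Number of bases = product of C(|Si|, ci).
= C(5,4) * C(3,2) * C(8,1) * C(6,2)
= 5 * 3 * 8 * 15
= 1800.

1800


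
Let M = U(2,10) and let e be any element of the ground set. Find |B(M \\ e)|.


Deleting e from U(2,10) gives U(2,9) since n > r.
Bases of U(2,9) = C(9,2) = (9 * 8) / (1 * 2) = 36.

36


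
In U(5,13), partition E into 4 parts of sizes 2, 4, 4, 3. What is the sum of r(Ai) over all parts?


r(Ai) = min(|Ai|, 5) for each part.
Sum = min(2,5) + min(4,5) + min(4,5) + min(3,5)
    = 2 + 4 + 4 + 3
    = 13.

13


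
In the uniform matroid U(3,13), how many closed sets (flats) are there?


Flats of U(3,13): every subset of size < 3 is a flat, plus E itself.
Count = C(13,0) + C(13,1) + C(13,2) + 1
     = 1 + 13 + 78 + 1
     = 93.

93


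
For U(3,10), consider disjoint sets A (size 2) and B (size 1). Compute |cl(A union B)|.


|A union B| = 2 + 1 = 3 (disjoint).
In U(3,10), cl(S) = S if |S| < 3, else cl(S) = E.
Since 3 >= 3, cl(A union B) = E.
|cl(A union B)| = 10.

10


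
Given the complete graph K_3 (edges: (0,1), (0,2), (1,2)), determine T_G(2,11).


T(K_3; x,y) = x^2 + x + y.
T(2,11) = 4 + 2 + 11 = 17.

17


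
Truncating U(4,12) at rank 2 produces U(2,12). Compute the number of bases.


Truncating U(4,12) to rank 2 gives U(2,12).
Bases of U(2,12) are all 2-element subsets of 12 elements.
Number of bases = (12 choose 2) = 66.

66


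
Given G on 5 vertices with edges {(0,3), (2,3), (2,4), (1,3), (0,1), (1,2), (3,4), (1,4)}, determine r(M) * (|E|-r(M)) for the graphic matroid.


r(M) = |V| - c = 5 - 1 = 4.
nullity = |E| - r(M) = 8 - 4 = 4.
Product = 4 * 4 = 16.

16


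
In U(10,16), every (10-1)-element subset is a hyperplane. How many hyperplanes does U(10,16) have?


Hyperplanes of U(10,16) are flats of rank 9.
In a uniform matroid, these are exactly the (9)-element subsets.
Count = C(16,9) = 11440.

11440


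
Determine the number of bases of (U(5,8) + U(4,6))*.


(M1+M2)* = M1* + M2*.
M1* = U(3,8), bases: C(8,3) = 56.
M2* = U(2,6), bases: C(6,2) = 15.
|B(M*)| = 56 * 15 = 840.

840


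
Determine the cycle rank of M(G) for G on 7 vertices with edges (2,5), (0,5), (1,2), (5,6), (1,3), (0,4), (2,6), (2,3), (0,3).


Cycle rank (nullity) = |E| - r(M) = |E| - (|V| - c).
|E| = 9, |V| = 7, c = 1.
Nullity = 9 - (7 - 1) = 9 - 6 = 3.

3


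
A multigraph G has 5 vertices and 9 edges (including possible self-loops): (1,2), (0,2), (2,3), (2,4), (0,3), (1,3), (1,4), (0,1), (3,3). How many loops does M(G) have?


In a graphic matroid, a loop is a self-loop edge (u,u) with rank 0.
Examining all 9 edges for self-loops...
Self-loops found: (3,3)
Number of loops = 1.

1


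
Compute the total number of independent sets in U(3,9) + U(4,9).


For a direct sum, |I(M1+M2)| = |I(M1)| * |I(M2)|.
|I(U(3,9))| = sum C(9,k) for k=0..3 = 130.
|I(U(4,9))| = sum C(9,k) for k=0..4 = 256.
Total = 130 * 256 = 33280.

33280


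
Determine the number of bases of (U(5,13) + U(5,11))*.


(M1+M2)* = M1* + M2*.
M1* = U(8,13), bases: C(13,8) = 1287.
M2* = U(6,11), bases: C(11,6) = 462.
|B(M*)| = 1287 * 462 = 594594.

594594


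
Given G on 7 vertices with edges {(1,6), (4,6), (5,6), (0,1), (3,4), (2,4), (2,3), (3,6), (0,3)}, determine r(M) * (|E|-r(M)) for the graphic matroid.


r(M) = |V| - c = 7 - 1 = 6.
nullity = |E| - r(M) = 9 - 6 = 3.
Product = 6 * 3 = 18.

18


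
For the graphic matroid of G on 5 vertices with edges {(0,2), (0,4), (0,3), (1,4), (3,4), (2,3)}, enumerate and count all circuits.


A circuit in a graphic matroid = edge set of a simple cycle.
G has 5 vertices and 6 edges.
Enumerating all minimal edge subsets forming cycles...
Total circuits found: 3.

3


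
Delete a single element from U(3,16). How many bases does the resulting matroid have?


Deleting e from U(3,16) gives U(3,15) since n > r.
Bases of U(3,15) = C(15,3) = (15 * 14 * 13) / (1 * 2 * 3) = 455.

455


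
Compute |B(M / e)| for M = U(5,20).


Contracting e from U(5,20) gives U(4,19).
Bases of U(4,19) = C(19,4) = 19! / (4! * 15!) = 3876.

3876


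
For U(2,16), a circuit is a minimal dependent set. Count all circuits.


In U(2,16), circuits are the (3)-element subsets.
Any set of 3 elements is dependent, and removing any one element gives
an independent set of size 2, so it is a minimal dependent set.
Number of circuits = C(16,3) = (16 * 15 * 14) / (1 * 2 * 3) = 560.

560


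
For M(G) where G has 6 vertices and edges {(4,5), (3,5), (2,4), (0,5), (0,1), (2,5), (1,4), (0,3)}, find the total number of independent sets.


An independent set in a graphic matroid is an acyclic edge subset.
G has 6 vertices and 8 edges.
Enumerate all 2^8 = 256 subsets, checking for acyclicity.
Total independent sets = 180.

180


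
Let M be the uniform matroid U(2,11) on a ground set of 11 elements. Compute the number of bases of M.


Bases of U(2,11) are all 2-element subsets of the 11-element ground set.
Number of bases = C(11,2).
(11 choose 2) = 55.

55


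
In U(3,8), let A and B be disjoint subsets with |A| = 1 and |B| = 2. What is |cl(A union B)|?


|A union B| = 1 + 2 = 3 (disjoint).
In U(3,8), cl(S) = S if |S| < 3, else cl(S) = E.
Since 3 >= 3, cl(A union B) = E.
|cl(A union B)| = 8.

8


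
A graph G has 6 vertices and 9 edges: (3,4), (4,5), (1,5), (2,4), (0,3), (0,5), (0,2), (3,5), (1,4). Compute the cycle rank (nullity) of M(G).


Cycle rank (nullity) = |E| - r(M) = |E| - (|V| - c).
|E| = 9, |V| = 6, c = 1.
Nullity = 9 - (6 - 1) = 9 - 5 = 4.

4


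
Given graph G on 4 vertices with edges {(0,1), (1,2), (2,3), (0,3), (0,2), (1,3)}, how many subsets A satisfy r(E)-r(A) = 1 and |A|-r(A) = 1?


R(x,y) = sum over A in 2^E of x^(r(E)-r(A)) * y^(|A|-r(A)).
G has 4 vertices, 6 edges. r(E) = 3.
Enumerate all 2^6 = 64 subsets.
Count subsets with r(E)-r(A)=1 and |A|-r(A)=1: 4.

4


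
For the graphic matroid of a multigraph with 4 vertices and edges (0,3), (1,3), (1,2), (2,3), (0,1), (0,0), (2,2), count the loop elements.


In a graphic matroid, a loop is a self-loop edge (u,u) with rank 0.
Examining all 7 edges for self-loops...
Self-loops found: (0,0), (2,2)
Number of loops = 2.

2


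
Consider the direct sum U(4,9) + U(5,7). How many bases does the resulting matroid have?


Bases of a direct sum M1 + M2: |B| = |B(M1)| * |B(M2)|.
|B(U(4,9))| = C(9,4) = 126.
|B(U(5,7))| = C(7,5) = 21.
Total bases = 126 * 21 = 2646.

2646


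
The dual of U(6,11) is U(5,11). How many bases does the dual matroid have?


The dual of U(r,n) is U(n-r, n) = U(5,11).
Bases of U(5,11) are all (5)-element subsets.
|B(M*)| = C(11,5) = 11! / (5! * 6!) = 462.

462


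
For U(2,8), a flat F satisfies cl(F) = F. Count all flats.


Flats of U(2,8): every subset of size < 2 is a flat, plus E itself.
Count = C(8,0) + C(8,1) + 1
     = 1 + 8 + 1
     = 10.

10


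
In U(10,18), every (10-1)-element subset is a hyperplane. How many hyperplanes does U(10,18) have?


Hyperplanes of U(10,18) are flats of rank 9.
In a uniform matroid, these are exactly the (9)-element subsets.
Count = C(18,9) = 48620.

48620


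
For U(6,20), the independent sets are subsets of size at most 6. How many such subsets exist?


Independent sets of U(6,20) are all subsets of size <= 6.
Count = (20 choose 0) + (20 choose 1) + (20 choose 2) + (20 choose 3) + (20 choose 4) + (20 choose 5) + (20 choose 6)
     = 1 + 20 + 190 + 1140 + 4845 + 15504 + 38760
     = 60460.

60460


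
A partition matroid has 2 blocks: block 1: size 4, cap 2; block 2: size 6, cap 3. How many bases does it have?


A basis picks exactly ci elements from block i.
Number of bases = product of C(|Si|, ci).
= C(4,2) * C(6,3)
= 6 * 20
= 120.

120


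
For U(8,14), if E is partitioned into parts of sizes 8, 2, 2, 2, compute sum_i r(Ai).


r(Ai) = min(|Ai|, 8) for each part.
Sum = min(8,8) + min(2,8) + min(2,8) + min(2,8)
    = 8 + 2 + 2 + 2
    = 14.

14


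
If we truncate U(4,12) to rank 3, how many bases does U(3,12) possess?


Truncating U(4,12) to rank 3 gives U(3,12).
Bases of U(3,12) are all 3-element subsets of 12 elements.
Number of bases = C(12,3) = (12 * 11 * 10) / (1 * 2 * 3) = 220.

220
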